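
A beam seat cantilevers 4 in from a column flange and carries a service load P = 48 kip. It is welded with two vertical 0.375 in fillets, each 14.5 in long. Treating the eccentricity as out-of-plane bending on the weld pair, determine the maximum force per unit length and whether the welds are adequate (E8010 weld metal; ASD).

f_max ≈ 3.2 kip/in; adequate

E80XX → F_EXX = 80 ksi.
L_w = 2 × 14.5 = 29 in; section modulus (unit throat) S = 2 × L²/6 = 70.08 in².
Direct shear f_v = P/L_w = 48/29 = 1.655 kip/in.
Moment M = P × e = 48 × 4 = 192 kip·in; bending f_b = M/S = 2.74 kip/in.
f_max = √(f_v² + f_b²) = √(1.655² + 2.74²) = 3.201 kip/in.
r_n/Ω = (1/2.0) × 0.6 × 80 × (0.707 × 0.375) = 6.363 kip/in → adequate.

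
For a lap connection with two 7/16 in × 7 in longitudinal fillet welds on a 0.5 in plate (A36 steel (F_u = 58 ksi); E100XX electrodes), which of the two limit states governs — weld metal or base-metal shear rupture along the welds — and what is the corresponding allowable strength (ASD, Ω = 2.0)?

E100XX → F_EXX = 100 ksi.
t_e = 0.707 × 0.4375 = 0.3093 in; L = 14 in.
Weld metal: R_n/Ω = (1/2.0) × 0.6 × 100 × 0.3093 × 14 = 129.9 kips.
Base metal (shear rupture): R_n/Ω = (1/2.0) × 0.6 × 58 × 0.5 × 14 = 121.8 kips.
Governing: base-metal shear rupture.

R_n/Ω ≈ 122 kips (base-metal shear rupture governs)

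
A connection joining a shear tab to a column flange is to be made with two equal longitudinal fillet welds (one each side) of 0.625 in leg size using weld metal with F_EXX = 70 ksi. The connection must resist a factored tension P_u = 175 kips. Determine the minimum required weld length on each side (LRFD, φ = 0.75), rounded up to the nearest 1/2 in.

Throat t_e = 0.707 × 0.625 = 0.4419 in.
φr_n = 0.75 × 0.6 × 70 × 0.4419 = 13.92 kips/in.
L_req = P_u / φr_n = 175 / 13.92 = 12.57 in total.
Per side: 12.57 / 2 = 6.286 in.
Round up → use L = 6.5 in on each side.

L = 6.5 in on each side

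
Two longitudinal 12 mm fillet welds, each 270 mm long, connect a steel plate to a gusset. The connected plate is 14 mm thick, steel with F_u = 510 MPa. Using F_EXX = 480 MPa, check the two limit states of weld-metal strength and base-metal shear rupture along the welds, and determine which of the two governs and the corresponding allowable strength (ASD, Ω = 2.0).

t_e = 0.707 × 12 = 8.484 mm; L = 540 mm.
Weld metal: R_n/Ω = (1/2.0) × 0.6 × 480 × 8.484 × 540 × 10⁻³ = 659.7 kN.
Base metal (shear rupture): R_n/Ω = (1/2.0) × 0.6 × 510 × 14 × 540 × 10⁻³ = 1157 kN.
Governing: weld metal.

R_n/Ω ≈ 660 kN (weld metal governs)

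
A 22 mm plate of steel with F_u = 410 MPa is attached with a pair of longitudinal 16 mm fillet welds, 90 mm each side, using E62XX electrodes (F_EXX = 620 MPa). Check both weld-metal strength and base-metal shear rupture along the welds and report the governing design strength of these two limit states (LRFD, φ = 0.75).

φR_n ≈ 568 kN (weld metal governs)

t_e = 0.707 × 16 = 11.31 mm; L = 180 mm.
Weld metal: φR_n = 0.75 × 0.6 × 620 × 11.31 × 180 × 10⁻³ = 568.1 kN.
Base metal (shear rupture): φR_n = 0.75 × 0.6 × 410 × 22 × 180 × 10⁻³ = 730.6 kN.
Governing: weld metal.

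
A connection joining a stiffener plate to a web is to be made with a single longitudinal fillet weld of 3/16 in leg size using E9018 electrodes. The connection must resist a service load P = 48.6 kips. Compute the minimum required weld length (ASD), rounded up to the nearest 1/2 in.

E90XX → F_EXX = 90 ksi.
Throat t_e = 0.707 × 0.1875 = 0.1326 in.
r_n/Ω = (0.6 × 90 × 0.1326) / 2.0 = 3.579 kip/in.
L_req = P / (r_n/Ω) = 48.6 / 3.579 = 13.58 in total.
Round up → use L = 14 in.

L = 14 in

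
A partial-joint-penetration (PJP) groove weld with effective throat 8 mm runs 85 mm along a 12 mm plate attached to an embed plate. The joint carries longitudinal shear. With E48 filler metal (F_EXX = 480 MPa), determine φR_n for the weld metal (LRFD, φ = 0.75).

φR_n ≈ 147 kN

Effective throat (given) t_e = 8 mm.
A_we = 8 × 85 = 680 mm².
F_nw = 0.6 F_EXX = 288 MPa.
φR_n = 0.75 × 288 × 680 × 10⁻³ = 146.9 kN.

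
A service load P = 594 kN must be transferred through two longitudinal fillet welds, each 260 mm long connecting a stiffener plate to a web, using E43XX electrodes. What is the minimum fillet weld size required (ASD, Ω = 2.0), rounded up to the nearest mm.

E43XX → F_EXX = 430 MPa.
Total weld length L = 520 mm.
Required throat t_e = P × Ω / (0.6 F_EXX × L) = 594 × 2.0 / (0.6 × 430 × 520 × 10⁻³) = 8.855 mm.
Required leg w = t_e / 0.707 = 12.52 mm → use 13 mm.

w = 13 mm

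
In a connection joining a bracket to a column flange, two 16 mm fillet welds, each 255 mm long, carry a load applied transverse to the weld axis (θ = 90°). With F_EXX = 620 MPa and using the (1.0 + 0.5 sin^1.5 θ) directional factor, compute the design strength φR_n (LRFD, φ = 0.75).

φR_n ≈ 2410 kN

t_e = 0.707 × 16 = 11.31 mm; A_we = 11.31 × 510 = 5769 mm².
Directional factor: 1.0 + 0.5 sin^1.5(90°) = 1.5.
F_nw = 0.6 × 620 × 1.5 = 558 MPa.
φR_n = 0.75 × 558 × 5769 × 10⁻³ = 2414 kN.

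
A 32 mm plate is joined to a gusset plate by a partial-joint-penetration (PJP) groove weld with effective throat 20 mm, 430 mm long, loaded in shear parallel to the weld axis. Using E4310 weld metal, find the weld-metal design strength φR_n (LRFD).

φR_n ≈ 1660 kN

E43XX → F_EXX = 430 MPa.
Effective throat (given) t_e = 20 mm.
A_we = 20 × 430 = 8600 mm².
F_nw = 0.6 F_EXX = 258 MPa.
φR_n = 0.75 × 258 × 8600 × 10⁻³ = 1664 kN.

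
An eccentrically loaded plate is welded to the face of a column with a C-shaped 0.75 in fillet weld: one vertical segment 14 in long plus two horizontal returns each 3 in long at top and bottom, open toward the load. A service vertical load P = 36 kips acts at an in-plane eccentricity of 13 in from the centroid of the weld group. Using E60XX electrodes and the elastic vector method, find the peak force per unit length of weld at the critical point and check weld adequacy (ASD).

E60XX → F_EXX = 60 ksi.
Total weld length L_w = 20 in. Treat welds as unit-width lines.
Centroid: x̄ = 2×3×1.5 / 20 = 0.45 in from the vertical weld.
Polar moment about centroid: J = I_x + I_y = [14³/12 + 2×3×7²] + [14×0.45² + 2(3³/12 + 3×1.05²)] = 536.6 in³.
Direct shear f_v = P/L_w = 36 / 20 = 1.8 kip/in (vertical).
Torsion M = P·e = 36 × 13 = 468 kip·in.
Critical point at (x, y) = (2.55, 7) from centroid. f_tx = M·y/J = 6.105 kip/in; f_ty = M·x/J = 2.224 kip/in.
Resultant f_max = √[f_tx² + (f_v + f_ty)²] = √[6.105² + (1.8 + 2.224)²] = 7.312 kip/in.
Capacity per unit length: r_n/Ω = (1/2.0) × 0.6 × 60 × (0.707 × 0.75) = 9.544 kip/in.
7.312 ≤ 9.544 → adequate.

f_max ≈ 7.31 kip/in; adequate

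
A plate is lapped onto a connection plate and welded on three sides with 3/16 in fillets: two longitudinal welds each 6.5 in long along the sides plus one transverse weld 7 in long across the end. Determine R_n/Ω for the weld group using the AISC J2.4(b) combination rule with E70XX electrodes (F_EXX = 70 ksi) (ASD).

t_e = 0.707 × 0.1875 = 0.1326 in.
R_nwl = 0.6 × 70 × 0.1326 × 13 = 72.38 kip (longitudinal, 2 welds).
R_nwt = 0.6 × 70 × 0.1326 × 7 = 38.97 kip (transverse, base value).
(i) R_nwl + R_nwt = 111.4 kip; (ii) 0.85 R_nwl + 1.5 R_nwt = 120 kip.
R_n = max = 120 kip [governs: (ii)]; R_n/Ω = 59.99 kip.

R_n/Ω ≈ 60 kip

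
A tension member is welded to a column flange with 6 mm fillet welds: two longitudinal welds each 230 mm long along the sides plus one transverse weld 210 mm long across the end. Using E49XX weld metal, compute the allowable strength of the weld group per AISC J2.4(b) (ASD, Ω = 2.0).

R_n/Ω ≈ 440 kN

E49XX → F_EXX = 490 MPa.
t_e = 0.707 × 6 = 4.242 mm.
R_nwl = 0.6 × 490 × 4.242 × 460 × 10⁻³ = 573.7 kN (longitudinal, 2 welds).
R_nwt = 0.6 × 490 × 4.242 × 210 × 10⁻³ = 261.9 kN (transverse, base value).
(i) R_nwl + R_nwt = 835.6 kN; (ii) 0.85 R_nwl + 1.5 R_nwt = 880.5 kN.
R_n = max = 880.5 kN [governs: (ii)]; R_n/Ω = 440.2 kN.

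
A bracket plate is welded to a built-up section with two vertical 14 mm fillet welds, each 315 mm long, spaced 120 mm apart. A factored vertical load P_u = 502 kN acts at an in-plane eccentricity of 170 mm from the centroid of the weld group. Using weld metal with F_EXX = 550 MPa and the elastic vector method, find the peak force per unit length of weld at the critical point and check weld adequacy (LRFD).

f_max ≈ 2330 N/mm; adequate

Total weld length L_w = 630 mm. Treat welds as unit-width lines.
Polar moment about centroid: J = 2[d³/12 + d(b/2)²] = 2[315³/12 + 315×60²] = 7477000 mm³.
Direct shear f_v = P/L_w = 502×10³ / 630 = 796.8 N/mm (vertical).
Torsion M = P·e = 502×10³ × 170 = 85340000 N·mm.
Critical point at (x, y) = (60, 157.5) from centroid. f_tx = M·y/J = 1798 N/mm; f_ty = M·x/J = 684.8 N/mm.
Resultant f_max = √[f_tx² + (f_v + f_ty)²] = √[1798² + (796.8 + 684.8)²] = 2329 N/mm.
Capacity per unit length: φr_n = 0.75 × 0.6 × 550 × (0.707 × 14) = 2450 N/mm.
2329 ≤ 2450 → adequate.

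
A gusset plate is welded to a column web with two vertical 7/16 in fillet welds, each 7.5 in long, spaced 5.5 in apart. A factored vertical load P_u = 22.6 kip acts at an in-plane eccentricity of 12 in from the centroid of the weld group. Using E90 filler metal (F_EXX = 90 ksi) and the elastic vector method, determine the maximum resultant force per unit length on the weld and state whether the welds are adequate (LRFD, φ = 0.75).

Total weld length L_w = 15 in. Treat welds as unit-width lines.
Polar moment about centroid: J = 2[d³/12 + d(b/2)²] = 2[7.5³/12 + 7.5×2.75²] = 183.8 in³.
Direct shear f_v = P/L_w = 22.6 / 15 = 1.507 kip/in (vertical).
Torsion M = P·e = 22.6 × 12 = 271.2 kip·in.
Critical point at (x, y) = (2.75, 3.75) from centroid. f_tx = M·y/J = 5.535 kip/in; f_ty = M·x/J = 4.059 kip/in.
Resultant f_max = √[f_tx² + (f_v + f_ty)²] = √[5.535² + (1.507 + 4.059)²] = 7.849 kip/in.
Capacity per unit length: φr_n = 0.75 × 0.6 × 90 × (0.707 × 0.4375) = 12.53 kip/in.
7.849 ≤ 12.53 → adequate.

f_max ≈ 7.85 kip/in; adequate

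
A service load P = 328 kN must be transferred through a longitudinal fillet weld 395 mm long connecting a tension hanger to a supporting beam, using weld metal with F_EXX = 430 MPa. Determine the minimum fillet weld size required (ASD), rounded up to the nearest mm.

w = 10 mm

Total weld length L = 395 mm.
Required throat t_e = P × Ω / (0.6 F_EXX × L) = 328 × 2.0 / (0.6 × 430 × 395 × 10⁻³) = 6.437 mm.
Required leg w = t_e / 0.707 = 9.105 mm → use 10 mm.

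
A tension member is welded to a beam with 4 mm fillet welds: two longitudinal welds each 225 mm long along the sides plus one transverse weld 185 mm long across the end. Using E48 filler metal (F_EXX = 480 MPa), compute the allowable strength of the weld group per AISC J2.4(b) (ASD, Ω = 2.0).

R_n/Ω ≈ 269 kN

t_e = 0.707 × 4 = 2.828 mm.
R_nwl = 0.6 × 480 × 2.828 × 450 × 10⁻³ = 366.5 kN (longitudinal, 2 welds).
R_nwt = 0.6 × 480 × 2.828 × 185 × 10⁻³ = 150.7 kN (transverse, base value).
(i) R_nwl + R_nwt = 517.2 kN; (ii) 0.85 R_nwl + 1.5 R_nwt = 537.5 kN.
R_n = max = 537.5 kN [governs: (ii)]; R_n/Ω = 268.8 kN.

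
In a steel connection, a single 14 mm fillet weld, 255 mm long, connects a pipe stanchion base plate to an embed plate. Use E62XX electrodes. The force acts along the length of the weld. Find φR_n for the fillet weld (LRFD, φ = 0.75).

E62XX → F_EXX = 620 MPa.
Effective throat t_e = 0.707 × 14 = 9.898 mm.
Total length L = 255 mm; A_we = 9.898 × 255 = 2524 mm².
F_nw = 0.6 F_EXX = 0.6 × 620 = 372 MPa.
φR_n = 0.75 × 372 × 2524 × 10⁻³ = 704.2 kN.

φR_n ≈ 704 kN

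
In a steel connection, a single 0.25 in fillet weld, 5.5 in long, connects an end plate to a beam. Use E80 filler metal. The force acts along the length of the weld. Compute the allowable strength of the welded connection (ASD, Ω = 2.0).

E80XX → F_EXX = 80 ksi.
Effective throat t_e = 0.707 × 0.25 = 0.1767 in.
Total length L = 5.5 in; A_we = 0.1767 × 5.5 = 0.9721 in².
F_nw = 0.6 F_EXX = 0.6 × 80 = 48 ksi.
R_n = 48 × 0.9721 = 46.66 kips; R_n/Ω = 46.66/2.0 = 23.33 kips.

R_n/Ω ≈ 23.3 kips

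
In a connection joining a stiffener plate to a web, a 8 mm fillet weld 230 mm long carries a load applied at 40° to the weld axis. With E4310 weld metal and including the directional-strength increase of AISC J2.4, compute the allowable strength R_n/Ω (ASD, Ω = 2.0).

R_n/Ω ≈ 211 kN

E43XX → F_EXX = 430 MPa.
t_e = 0.707 × 8 = 5.656 mm; A_we = 5.656 × 230 = 1301 mm².
Directional factor: 1.0 + 0.5 sin^1.5(40°) = 1.258.
F_nw = 0.6 × 430 × 1.258 = 324.5 MPa.
R_n/Ω = (324.5 × 1301) / 2.0 × 10⁻³ = 211.1 kN.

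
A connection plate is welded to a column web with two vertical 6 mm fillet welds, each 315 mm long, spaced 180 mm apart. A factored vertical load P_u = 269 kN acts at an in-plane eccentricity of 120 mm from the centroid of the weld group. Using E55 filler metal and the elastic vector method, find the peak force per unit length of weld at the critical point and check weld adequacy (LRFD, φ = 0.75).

f_max ≈ 863 N/mm; adequate

E55XX → F_EXX = 550 MPa.
Total weld length L_w = 630 mm. Treat welds as unit-width lines.
Polar moment about centroid: J = 2[d³/12 + d(b/2)²] = 2[315³/12 + 315×90²] = 10310000 mm³.
Direct shear f_v = P/L_w = 269×10³ / 630 = 427 N/mm (vertical).
Torsion M = P·e = 269×10³ × 120 = 32280000 N·mm.
Critical point at (x, y) = (90, 157.5) from centroid. f_tx = M·y/J = 493 N/mm; f_ty = M·x/J = 281.7 N/mm.
Resultant f_max = √[f_tx² + (f_v + f_ty)²] = √[493² + (427 + 281.7)²] = 863.3 N/mm.
Capacity per unit length: φr_n = 0.75 × 0.6 × 550 × (0.707 × 6) = 1050 N/mm.
863.3 ≤ 1050 → adequate.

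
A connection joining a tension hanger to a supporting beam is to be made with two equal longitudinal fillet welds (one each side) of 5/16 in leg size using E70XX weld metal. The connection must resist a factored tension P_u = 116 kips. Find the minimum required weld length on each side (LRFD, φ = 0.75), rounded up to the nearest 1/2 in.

L = 8.5 in on each side

E70XX → F_EXX = 70 ksi.
Throat t_e = 0.707 × 0.3125 = 0.2209 in.
φr_n = 0.75 × 0.6 × 70 × 0.2209 = 6.96 kips/in.
L_req = P_u / φr_n = 116 / 6.96 = 16.67 in total.
Per side: 16.67 / 2 = 8.334 in.
Round up → use L = 8.5 in on each side.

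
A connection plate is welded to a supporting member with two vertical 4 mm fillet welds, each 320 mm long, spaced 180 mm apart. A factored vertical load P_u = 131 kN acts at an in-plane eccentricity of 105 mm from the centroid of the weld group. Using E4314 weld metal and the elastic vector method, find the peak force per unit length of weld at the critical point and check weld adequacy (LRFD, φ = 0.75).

f_max ≈ 382 N/mm; adequate

E43XX → F_EXX = 430 MPa.
Total weld length L_w = 640 mm. Treat welds as unit-width lines.
Polar moment about centroid: J = 2[d³/12 + d(b/2)²] = 2[320³/12 + 320×90²] = 10650000 mm³.
Direct shear f_v = P/L_w = 131×10³ / 640 = 204.7 N/mm (vertical).
Torsion M = P·e = 131×10³ × 105 = 13755000 N·mm.
Critical point at (x, y) = (90, 160) from centroid. f_tx = M·y/J = 206.7 N/mm; f_ty = M·x/J = 116.3 N/mm.
Resultant f_max = √[f_tx² + (f_v + f_ty)²] = √[206.7² + (204.7 + 116.3)²] = 381.8 N/mm.
Capacity per unit length: φr_n = 0.75 × 0.6 × 430 × (0.707 × 4) = 547.2 N/mm.
381.8 ≤ 547.2 → adequate.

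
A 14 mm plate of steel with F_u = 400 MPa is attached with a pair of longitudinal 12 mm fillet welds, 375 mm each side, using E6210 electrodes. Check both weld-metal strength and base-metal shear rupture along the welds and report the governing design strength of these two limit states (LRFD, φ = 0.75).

φR_n ≈ 1780 kN (weld metal governs)

E62XX → F_EXX = 620 MPa.
t_e = 0.707 × 12 = 8.484 mm; L = 750 mm.
Weld metal: φR_n = 0.75 × 0.6 × 620 × 8.484 × 750 × 10⁻³ = 1775 kN.
Base metal (shear rupture): φR_n = 0.75 × 0.6 × 400 × 14 × 750 × 10⁻³ = 1890 kN.
Governing: weld metal.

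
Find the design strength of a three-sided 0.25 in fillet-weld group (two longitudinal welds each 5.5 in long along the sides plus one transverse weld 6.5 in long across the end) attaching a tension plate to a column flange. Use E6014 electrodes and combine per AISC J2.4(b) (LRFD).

φR_n ≈ 91.1 kip

E60XX → F_EXX = 60 ksi.
t_e = 0.707 × 0.25 = 0.1767 in.
R_nwl = 0.6 × 60 × 0.1767 × 11 = 69.99 kip (longitudinal, 2 welds).
R_nwt = 0.6 × 60 × 0.1767 × 6.5 = 41.36 kip (transverse, base value).
(i) R_nwl + R_nwt = 111.4 kip; (ii) 0.85 R_nwl + 1.5 R_nwt = 121.5 kip.
R_n = max = 121.5 kip [governs: (ii)]; φR_n = 91.15 kip.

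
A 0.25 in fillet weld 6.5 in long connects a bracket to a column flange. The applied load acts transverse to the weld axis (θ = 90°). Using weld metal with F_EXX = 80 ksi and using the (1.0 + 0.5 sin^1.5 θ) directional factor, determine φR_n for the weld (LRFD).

φR_n ≈ 62 kip

t_e = 0.707 × 0.25 = 0.1767 in; A_we = 0.1767 × 6.5 = 1.149 in².
Directional factor: 1.0 + 0.5 sin^1.5(90°) = 1.5.
F_nw = 0.6 × 80 × 1.5 = 72 ksi.
φR_n = 0.75 × 72 × 1.149 = 62.04 kip.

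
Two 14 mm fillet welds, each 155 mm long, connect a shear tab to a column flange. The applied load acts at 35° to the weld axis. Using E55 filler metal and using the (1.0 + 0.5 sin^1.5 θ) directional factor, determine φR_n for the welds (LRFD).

φR_n ≈ 924 kN

E55XX → F_EXX = 550 MPa.
t_e = 0.707 × 14 = 9.898 mm; A_we = 9.898 × 310 = 3068 mm².
Directional factor: 1.0 + 0.5 sin^1.5(35°) = 1.217.
F_nw = 0.6 × 550 × 1.217 = 401.7 MPa.
φR_n = 0.75 × 401.7 × 3068 × 10⁻³ = 924.4 kN.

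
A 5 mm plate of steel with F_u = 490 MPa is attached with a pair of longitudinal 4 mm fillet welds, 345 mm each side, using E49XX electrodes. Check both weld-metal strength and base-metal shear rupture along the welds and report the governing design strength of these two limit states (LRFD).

φR_n ≈ 430 kN (weld metal governs)

E49XX → F_EXX = 490 MPa.
t_e = 0.707 × 4 = 2.828 mm; L = 690 mm.
Weld metal: φR_n = 0.75 × 0.6 × 490 × 2.828 × 690 × 10⁻³ = 430.3 kN.
Base metal (shear rupture): φR_n = 0.75 × 0.6 × 490 × 5 × 690 × 10⁻³ = 760.7 kN.
Governing: weld metal.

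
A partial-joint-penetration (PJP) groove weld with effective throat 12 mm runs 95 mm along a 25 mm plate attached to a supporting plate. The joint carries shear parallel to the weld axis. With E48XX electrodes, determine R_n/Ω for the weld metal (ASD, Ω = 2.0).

R_n/Ω ≈ 164 kN

E48XX → F_EXX = 480 MPa.
Effective throat (given) t_e = 12 mm.
A_we = 12 × 95 = 1140 mm².
F_nw = 0.6 F_EXX = 288 MPa.
R_n/Ω = (288 × 1140) / 2.0 × 10⁻³ = 164.2 kN.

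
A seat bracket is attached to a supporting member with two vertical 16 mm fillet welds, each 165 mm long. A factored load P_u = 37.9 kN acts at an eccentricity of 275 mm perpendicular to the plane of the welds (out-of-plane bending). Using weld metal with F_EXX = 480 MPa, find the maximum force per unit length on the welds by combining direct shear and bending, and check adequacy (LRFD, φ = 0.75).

f_max ≈ 1150 N/mm; adequate

L_w = 2 × 165 = 330 mm; section modulus (unit throat) S = 2 × L²/6 = 9075 mm².
Direct shear f_v = P/L_w = 37.9×10³/330 = 114.8 N/mm.
Moment M = P × e = 37.9×10³ × 275 = 10422000 N·mm; bending f_b = M/S = 1148 N/mm.
f_max = √(f_v² + f_b²) = √(114.8² + 1148²) = 1154 N/mm.
φr_n = 0.75 × 0.6 × 480 × (0.707 × 16) = 2443 N/mm → adequate.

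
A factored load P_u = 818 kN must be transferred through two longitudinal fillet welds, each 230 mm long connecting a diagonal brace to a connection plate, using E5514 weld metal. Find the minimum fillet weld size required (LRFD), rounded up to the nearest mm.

E55XX → F_EXX = 550 MPa.
Total weld length L = 460 mm.
Required throat t_e = P_u / (φ × 0.6 F_EXX × L) = 818 / (0.75 × 0.6 × 550 × 460 × 10⁻³) = 7.185 mm.
Required leg w = t_e / 0.707 = 10.16 mm → use 11 mm.

w = 11 mm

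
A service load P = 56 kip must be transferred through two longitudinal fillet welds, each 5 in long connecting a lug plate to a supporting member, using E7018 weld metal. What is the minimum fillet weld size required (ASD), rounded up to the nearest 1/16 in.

E70XX → F_EXX = 70 ksi.
Total weld length L = 10 in.
Required throat t_e = P × Ω / (0.6 F_EXX × L) = 56 × 2.0 / (0.6 × 70 × 10) = 0.2667 in.
Required leg w = t_e / 0.707 = 0.3772 in → use 7/16 in.

w = 7/16 in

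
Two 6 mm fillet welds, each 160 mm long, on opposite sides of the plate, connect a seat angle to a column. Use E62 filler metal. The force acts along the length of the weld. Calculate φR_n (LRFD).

φR_n ≈ 379 kN

E62XX → F_EXX = 620 MPa.
Effective throat t_e = 0.707 × 6 = 4.242 mm.
Total length L = 320 mm; A_we = 4.242 × 320 = 1357 mm².
F_nw = 0.6 F_EXX = 0.6 × 620 = 372 MPa.
φR_n = 0.75 × 372 × 1357 × 10⁻³ = 378.7 kN.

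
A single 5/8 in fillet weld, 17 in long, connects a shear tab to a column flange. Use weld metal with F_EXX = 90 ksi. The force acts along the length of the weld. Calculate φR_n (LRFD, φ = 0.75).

Effective throat t_e = 0.707 × 0.625 = 0.4419 in.
Total length L = 17 in; A_we = 0.4419 × 17 = 7.512 in².
F_nw = 0.6 F_EXX = 0.6 × 90 = 54 ksi.
φR_n = 0.75 × 54 × 7.512 = 304.2 kips.

φR_n ≈ 304 kips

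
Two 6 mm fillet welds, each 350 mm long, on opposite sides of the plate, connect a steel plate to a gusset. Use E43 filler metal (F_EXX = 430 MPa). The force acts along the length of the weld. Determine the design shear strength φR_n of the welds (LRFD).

Effective throat t_e = 0.707 × 6 = 4.242 mm.
Total length L = 700 mm; A_we = 4.242 × 700 = 2969 mm².
F_nw = 0.6 F_EXX = 0.6 × 430 = 258 MPa.
φR_n = 0.75 × 258 × 2969 × 10⁻³ = 574.6 kN.

φR_n ≈ 575 kN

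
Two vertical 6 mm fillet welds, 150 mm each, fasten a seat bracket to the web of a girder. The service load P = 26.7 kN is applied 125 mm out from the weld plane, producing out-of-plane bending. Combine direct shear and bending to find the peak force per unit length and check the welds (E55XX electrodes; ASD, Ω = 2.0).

f_max ≈ 454 N/mm; adequate

E55XX → F_EXX = 550 MPa.
L_w = 2 × 150 = 300 mm; section modulus (unit throat) S = 2 × L²/6 = 7500 mm².
Direct shear f_v = P/L_w = 26.7×10³/300 = 89 N/mm.
Moment M = P × e = 26.7×10³ × 125 = 3337500 N·mm; bending f_b = M/S = 445 N/mm.
f_max = √(f_v² + f_b²) = √(89² + 445²) = 453.8 N/mm.
r_n/Ω = (1/2.0) × 0.6 × 550 × (0.707 × 6) = 699.9 N/mm → adequate.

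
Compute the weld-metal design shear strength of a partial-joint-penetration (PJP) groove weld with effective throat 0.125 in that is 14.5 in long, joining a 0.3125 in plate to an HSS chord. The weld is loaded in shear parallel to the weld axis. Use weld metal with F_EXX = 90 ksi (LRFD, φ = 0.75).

Effective throat (given) t_e = 0.125 in.
A_we = 0.125 × 14.5 = 1.812 in².
F_nw = 0.6 F_EXX = 54 ksi.
φR_n = 0.75 × 54 × 1.812 = 73.41 kip.

φR_n ≈ 73.4 kip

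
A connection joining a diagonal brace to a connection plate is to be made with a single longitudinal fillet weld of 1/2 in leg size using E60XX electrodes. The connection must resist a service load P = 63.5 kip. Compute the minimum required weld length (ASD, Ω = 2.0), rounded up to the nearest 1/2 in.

E60XX → F_EXX = 60 ksi.
Throat t_e = 0.707 × 0.5 = 0.3535 in.
r_n/Ω = (0.6 × 60 × 0.3535) / 2.0 = 6.363 kip/in.
L_req = P / (r_n/Ω) = 63.5 / 6.363 = 9.98 in total.
Round up → use L = 10 in.

L = 10 in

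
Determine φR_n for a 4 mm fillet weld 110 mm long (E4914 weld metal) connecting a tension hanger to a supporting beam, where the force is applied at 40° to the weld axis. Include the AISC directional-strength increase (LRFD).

φR_n ≈ 86.3 kN

E49XX → F_EXX = 490 MPa.
t_e = 0.707 × 4 = 2.828 mm; A_we = 2.828 × 110 = 311.1 mm².
Directional factor: 1.0 + 0.5 sin^1.5(40°) = 1.258.
F_nw = 0.6 × 490 × 1.258 = 369.8 MPa.
φR_n = 0.75 × 369.8 × 311.1 × 10⁻³ = 86.27 kN.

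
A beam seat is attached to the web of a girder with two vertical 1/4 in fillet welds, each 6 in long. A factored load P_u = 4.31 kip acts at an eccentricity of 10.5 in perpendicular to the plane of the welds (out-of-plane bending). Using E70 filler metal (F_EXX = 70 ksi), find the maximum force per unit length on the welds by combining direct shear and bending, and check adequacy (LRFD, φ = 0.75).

L_w = 2 × 6 = 12 in; section modulus (unit throat) S = 2 × L²/6 = 12 in².
Direct shear f_v = P/L_w = 4.31/12 = 0.3592 kip/in.
Moment M = P × e = 4.31 × 10.5 = 45.255 kip·in; bending f_b = M/S = 3.771 kip/in.
f_max = √(f_v² + f_b²) = √(0.3592² + 3.771²) = 3.788 kip/in.
φr_n = 0.75 × 0.6 × 70 × (0.707 × 0.25) = 5.568 kip/in → adequate.

f_max ≈ 3.79 kip/in; adequate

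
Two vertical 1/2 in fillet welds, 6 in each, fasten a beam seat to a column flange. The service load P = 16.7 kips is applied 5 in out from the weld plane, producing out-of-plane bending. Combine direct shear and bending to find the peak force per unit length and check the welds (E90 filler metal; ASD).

f_max ≈ 7.1 kip/in; adequate

E90XX → F_EXX = 90 ksi.
L_w = 2 × 6 = 12 in; section modulus (unit throat) S = 2 × L²/6 = 12 in².
Direct shear f_v = P/L_w = 16.7/12 = 1.392 kip/in.
Moment M = P × e = 16.7 × 5 = 83.5 kip·in; bending f_b = M/S = 6.958 kip/in.
f_max = √(f_v² + f_b²) = √(1.392² + 6.958²) = 7.096 kip/in.
r_n/Ω = (1/2.0) × 0.6 × 90 × (0.707 × 0.5) = 9.544 kip/in → adequate.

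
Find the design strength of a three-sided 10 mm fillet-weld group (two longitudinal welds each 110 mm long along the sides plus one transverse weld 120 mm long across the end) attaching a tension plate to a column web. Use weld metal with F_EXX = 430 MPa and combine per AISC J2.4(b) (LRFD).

φR_n ≈ 502 kN

t_e = 0.707 × 10 = 7.07 mm.
R_nwl = 0.6 × 430 × 7.07 × 220 × 10⁻³ = 401.3 kN (longitudinal, 2 welds).
R_nwt = 0.6 × 430 × 7.07 × 120 × 10⁻³ = 218.9 kN (transverse, base value).
(i) R_nwl + R_nwt = 620.2 kN; (ii) 0.85 R_nwl + 1.5 R_nwt = 669.4 kN.
R_n = max = 669.4 kN [governs: (ii)]; φR_n = 502.1 kN.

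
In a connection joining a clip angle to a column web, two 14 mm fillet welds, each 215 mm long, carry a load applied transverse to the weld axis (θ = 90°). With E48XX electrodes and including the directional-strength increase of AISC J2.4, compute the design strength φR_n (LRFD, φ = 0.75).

φR_n ≈ 1380 kN

E48XX → F_EXX = 480 MPa.
t_e = 0.707 × 14 = 9.898 mm; A_we = 9.898 × 430 = 4256 mm².
Directional factor: 1.0 + 0.5 sin^1.5(90°) = 1.5.
F_nw = 0.6 × 480 × 1.5 = 432 MPa.
φR_n = 0.75 × 432 × 4256 × 10⁻³ = 1379 kN.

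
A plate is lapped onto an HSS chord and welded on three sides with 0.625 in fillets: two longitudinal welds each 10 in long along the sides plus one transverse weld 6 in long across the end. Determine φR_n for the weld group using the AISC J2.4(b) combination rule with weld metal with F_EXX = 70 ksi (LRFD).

t_e = 0.707 × 0.625 = 0.4419 in.
R_nwl = 0.6 × 70 × 0.4419 × 20 = 371.2 kip (longitudinal, 2 welds).
R_nwt = 0.6 × 70 × 0.4419 × 6 = 111.4 kip (transverse, base value).
(i) R_nwl + R_nwt = 482.5 kip; (ii) 0.85 R_nwl + 1.5 R_nwt = 482.5 kip.
R_n = max = 482.5 kip [governs: (ii)]; φR_n = 361.9 kip.

φR_n ≈ 362 kip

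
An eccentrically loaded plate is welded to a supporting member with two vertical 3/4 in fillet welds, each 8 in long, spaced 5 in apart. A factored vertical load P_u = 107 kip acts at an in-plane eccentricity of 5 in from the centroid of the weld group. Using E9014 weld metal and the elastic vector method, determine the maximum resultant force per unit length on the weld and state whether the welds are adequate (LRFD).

f_max ≈ 18.1 kip/in; adequate

E90XX → F_EXX = 90 ksi.
Total weld length L_w = 16 in. Treat welds as unit-width lines.
Polar moment about centroid: J = 2[d³/12 + d(b/2)²] = 2[8³/12 + 8×2.5²] = 185.3 in³.
Direct shear f_v = P/L_w = 107 / 16 = 6.688 kip/in (vertical).
Torsion M = P·e = 107 × 5 = 535 kip·in.
Critical point at (x, y) = (2.5, 4) from centroid. f_tx = M·y/J = 11.55 kip/in; f_ty = M·x/J = 7.217 kip/in.
Resultant f_max = √[f_tx² + (f_v + f_ty)²] = √[11.55² + (6.688 + 7.217)²] = 18.07 kip/in.
Capacity per unit length: φr_n = 0.75 × 0.6 × 90 × (0.707 × 0.75) = 21.48 kip/in.
18.07 ≤ 21.48 → adequate.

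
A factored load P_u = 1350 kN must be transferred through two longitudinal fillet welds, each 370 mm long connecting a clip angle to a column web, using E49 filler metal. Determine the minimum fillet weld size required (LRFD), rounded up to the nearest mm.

w = 12 mm

E49XX → F_EXX = 490 MPa.
Total weld length L = 740 mm.
Required throat t_e = P_u / (φ × 0.6 F_EXX × L) = 1350 / (0.75 × 0.6 × 490 × 740 × 10⁻³) = 8.274 mm.
Required leg w = t_e / 0.707 = 11.7 mm → use 12 mm.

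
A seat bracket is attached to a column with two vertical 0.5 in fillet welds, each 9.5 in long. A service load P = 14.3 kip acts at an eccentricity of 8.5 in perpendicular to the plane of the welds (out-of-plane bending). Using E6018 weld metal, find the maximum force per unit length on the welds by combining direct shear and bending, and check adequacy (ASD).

f_max ≈ 4.11 kip/in; adequate

E60XX → F_EXX = 60 ksi.
L_w = 2 × 9.5 = 19 in; section modulus (unit throat) S = 2 × L²/6 = 30.08 in².
Direct shear f_v = P/L_w = 14.3/19 = 0.7526 kip/in.
Moment M = P × e = 14.3 × 8.5 = 121.55 kip·in; bending f_b = M/S = 4.04 kip/in.
f_max = √(f_v² + f_b²) = √(0.7526² + 4.04²) = 4.11 kip/in.
r_n/Ω = (1/2.0) × 0.6 × 60 × (0.707 × 0.5) = 6.363 kip/in → adequate.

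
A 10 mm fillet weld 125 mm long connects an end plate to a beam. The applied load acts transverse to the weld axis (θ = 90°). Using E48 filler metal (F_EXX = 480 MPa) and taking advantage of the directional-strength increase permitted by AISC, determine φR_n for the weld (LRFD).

t_e = 0.707 × 10 = 7.07 mm; A_we = 7.07 × 125 = 883.7 mm².
Directional factor: 1.0 + 0.5 sin^1.5(90°) = 1.5.
F_nw = 0.6 × 480 × 1.5 = 432 MPa.
φR_n = 0.75 × 432 × 883.7 × 10⁻³ = 286.3 kN.

φR_n ≈ 286 kN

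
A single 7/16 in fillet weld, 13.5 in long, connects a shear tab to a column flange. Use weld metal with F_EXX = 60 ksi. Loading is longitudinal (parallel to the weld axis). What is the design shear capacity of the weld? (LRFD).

φR_n ≈ 113 kips

Effective throat t_e = 0.707 × 0.4375 = 0.3093 in.
Total length L = 13.5 in; A_we = 0.3093 × 13.5 = 4.176 in².
F_nw = 0.6 F_EXX = 0.6 × 60 = 36 ksi.
φR_n = 0.75 × 36 × 4.176 = 112.7 kips.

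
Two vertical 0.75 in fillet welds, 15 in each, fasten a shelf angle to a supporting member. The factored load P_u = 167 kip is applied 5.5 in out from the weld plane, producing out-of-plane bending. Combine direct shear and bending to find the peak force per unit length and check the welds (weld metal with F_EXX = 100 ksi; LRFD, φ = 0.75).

f_max ≈ 13.5 kip/in; adequate

L_w = 2 × 15 = 30 in; section modulus (unit throat) S = 2 × L²/6 = 75 in².
Direct shear f_v = P/L_w = 167/30 = 5.567 kip/in.
Moment M = P × e = 167 × 5.5 = 918.5 kip·in; bending f_b = M/S = 12.25 kip/in.
f_max = √(f_v² + f_b²) = √(5.567² + 12.25²) = 13.45 kip/in.
φr_n = 0.75 × 0.6 × 100 × (0.707 × 0.75) = 23.86 kip/in → adequate.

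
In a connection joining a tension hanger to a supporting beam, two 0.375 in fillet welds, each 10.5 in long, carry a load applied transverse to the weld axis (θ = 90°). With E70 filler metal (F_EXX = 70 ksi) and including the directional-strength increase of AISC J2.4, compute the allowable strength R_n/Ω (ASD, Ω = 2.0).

R_n/Ω ≈ 175 kips

t_e = 0.707 × 0.375 = 0.2651 in; A_we = 0.2651 × 21 = 5.568 in².
Directional factor: 1.0 + 0.5 sin^1.5(90°) = 1.5.
F_nw = 0.6 × 70 × 1.5 = 63 ksi.
R_n/Ω = (63 × 5.568) / 2.0 = 175.4 kips.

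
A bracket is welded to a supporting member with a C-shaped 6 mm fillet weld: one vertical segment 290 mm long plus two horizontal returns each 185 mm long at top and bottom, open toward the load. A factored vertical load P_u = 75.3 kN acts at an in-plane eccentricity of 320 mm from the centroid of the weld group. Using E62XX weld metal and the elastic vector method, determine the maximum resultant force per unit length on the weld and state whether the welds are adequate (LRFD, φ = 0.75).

f_max ≈ 472 N/mm; adequate

E62XX → F_EXX = 620 MPa.
Total weld length L_w = 660 mm. Treat welds as unit-width lines.
Centroid: x̄ = 2×185×92.5 / 660 = 51.86 mm from the vertical weld.
Polar moment about centroid: J = I_x + I_y = [290³/12 + 2×185×145²] + [290×51.86² + 2(185³/12 + 185×40.64²)] = 12260000 mm³.
Direct shear f_v = P/L_w = 75.3×10³ / 660 = 114.1 N/mm (vertical).
Torsion M = P·e = 75.3×10³ × 320 = 24096000 N·mm.
Critical point at (x, y) = (133.1, 145) from centroid. f_tx = M·y/J = 285 N/mm; f_ty = M·x/J = 261.7 N/mm.
Resultant f_max = √[f_tx² + (f_v + f_ty)²] = √[285² + (114.1 + 261.7)²] = 471.7 N/mm.
Capacity per unit length: φr_n = 0.75 × 0.6 × 620 × (0.707 × 6) = 1184 N/mm.
471.7 ≤ 1184 → adequate.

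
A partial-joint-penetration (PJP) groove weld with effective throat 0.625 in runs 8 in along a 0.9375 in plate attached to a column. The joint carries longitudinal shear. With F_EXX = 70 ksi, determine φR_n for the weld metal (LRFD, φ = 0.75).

φR_n ≈ 158 kip

Effective throat (given) t_e = 0.625 in.
A_we = 0.625 × 8 = 5 in².
F_nw = 0.6 F_EXX = 42 ksi.
φR_n = 0.75 × 42 × 5 = 157.5 kip.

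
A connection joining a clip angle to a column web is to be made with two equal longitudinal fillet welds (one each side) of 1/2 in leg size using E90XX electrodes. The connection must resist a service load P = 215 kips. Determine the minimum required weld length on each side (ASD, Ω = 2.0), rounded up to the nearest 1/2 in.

E90XX → F_EXX = 90 ksi.
Throat t_e = 0.707 × 0.5 = 0.3535 in.
r_n/Ω = (0.6 × 90 × 0.3535) / 2.0 = 9.544 kip/in.
L_req = P / (r_n/Ω) = 215 / 9.544 = 22.53 in total.
Per side: 22.53 / 2 = 11.26 in.
Round up → use L = 11.5 in on each side.

L = 11.5 in on each side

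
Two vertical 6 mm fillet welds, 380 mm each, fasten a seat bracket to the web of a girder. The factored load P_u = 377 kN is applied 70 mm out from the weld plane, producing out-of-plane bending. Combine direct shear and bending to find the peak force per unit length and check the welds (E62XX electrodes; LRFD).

f_max ≈ 739 N/mm; adequate

E62XX → F_EXX = 620 MPa.
L_w = 2 × 380 = 760 mm; section modulus (unit throat) S = 2 × L²/6 = 48130 mm².
Direct shear f_v = P/L_w = 377×10³/760 = 496.1 N/mm.
Moment M = P × e = 377×10³ × 70 = 26390000 N·mm; bending f_b = M/S = 548.3 N/mm.
f_max = √(f_v² + f_b²) = √(496.1² + 548.3²) = 739.4 N/mm.
φr_n = 0.75 × 0.6 × 620 × (0.707 × 6) = 1184 N/mm → adequate.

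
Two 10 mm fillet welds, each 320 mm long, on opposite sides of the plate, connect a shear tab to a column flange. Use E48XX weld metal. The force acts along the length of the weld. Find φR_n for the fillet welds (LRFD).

E48XX → F_EXX = 480 MPa.
Effective throat t_e = 0.707 × 10 = 7.07 mm.
Total length L = 640 mm; A_we = 7.07 × 640 = 4525 mm².
F_nw = 0.6 F_EXX = 0.6 × 480 = 288 MPa.
φR_n = 0.75 × 288 × 4525 × 10⁻³ = 977.4 kN.

φR_n ≈ 977 kN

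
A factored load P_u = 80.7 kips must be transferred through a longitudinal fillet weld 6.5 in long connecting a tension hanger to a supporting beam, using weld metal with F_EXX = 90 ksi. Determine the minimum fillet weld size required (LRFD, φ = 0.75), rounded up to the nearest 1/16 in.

Total weld length L = 6.5 in.
Required throat t_e = P_u / (φ × 0.6 F_EXX × L) = 80.7 / (0.75 × 0.6 × 90 × 6.5) = 0.3066 in.
Required leg w = t_e / 0.707 = 0.4336 in → use 7/16 in.

w = 7/16 in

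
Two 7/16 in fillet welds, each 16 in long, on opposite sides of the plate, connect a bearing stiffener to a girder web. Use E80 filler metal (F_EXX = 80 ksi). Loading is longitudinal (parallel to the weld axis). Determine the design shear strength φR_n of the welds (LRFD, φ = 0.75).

Effective throat t_e = 0.707 × 0.4375 = 0.3093 in.
Total length L = 32 in; A_we = 0.3093 × 32 = 9.898 in².
F_nw = 0.6 F_EXX = 0.6 × 80 = 48 ksi.
φR_n = 0.75 × 48 × 9.898 = 356.3 kips.

φR_n ≈ 356 kips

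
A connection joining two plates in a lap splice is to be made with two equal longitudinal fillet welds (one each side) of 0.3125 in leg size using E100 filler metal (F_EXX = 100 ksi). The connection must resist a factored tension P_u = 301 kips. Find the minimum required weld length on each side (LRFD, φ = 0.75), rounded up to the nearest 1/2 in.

Throat t_e = 0.707 × 0.3125 = 0.2209 in.
φr_n = 0.75 × 0.6 × 100 × 0.2209 = 9.942 kips/in.
L_req = P_u / φr_n = 301 / 9.942 = 30.28 in total.
Per side: 30.28 / 2 = 15.14 in.
Round up → use L = 15.5 in on each side.

L = 15.5 in on each side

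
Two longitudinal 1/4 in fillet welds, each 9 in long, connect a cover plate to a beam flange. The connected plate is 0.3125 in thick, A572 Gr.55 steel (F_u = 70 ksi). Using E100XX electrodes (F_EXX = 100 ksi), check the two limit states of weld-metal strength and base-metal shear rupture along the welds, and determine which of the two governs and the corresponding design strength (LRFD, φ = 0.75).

t_e = 0.707 × 0.25 = 0.1767 in; L = 18 in.
Weld metal: φR_n = 0.75 × 0.6 × 100 × 0.1767 × 18 = 143.2 kip.
Base metal (shear rupture): φR_n = 0.75 × 0.6 × 70 × 0.3125 × 18 = 177.2 kip.
Governing: weld metal.

φR_n ≈ 143 kip (weld metal governs)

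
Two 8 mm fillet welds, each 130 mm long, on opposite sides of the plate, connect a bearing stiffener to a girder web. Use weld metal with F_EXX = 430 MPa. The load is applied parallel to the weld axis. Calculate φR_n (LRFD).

φR_n ≈ 285 kN

Effective throat t_e = 0.707 × 8 = 5.656 mm.
Total length L = 260 mm; A_we = 5.656 × 260 = 1471 mm².
F_nw = 0.6 F_EXX = 0.6 × 430 = 258 MPa.
φR_n = 0.75 × 258 × 1471 × 10⁻³ = 284.6 kN.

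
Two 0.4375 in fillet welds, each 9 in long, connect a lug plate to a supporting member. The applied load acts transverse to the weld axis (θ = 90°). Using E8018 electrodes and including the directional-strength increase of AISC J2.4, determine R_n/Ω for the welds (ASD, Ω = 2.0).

R_n/Ω ≈ 200 kip

E80XX → F_EXX = 80 ksi.
t_e = 0.707 × 0.4375 = 0.3093 in; A_we = 0.3093 × 18 = 5.568 in².
Directional factor: 1.0 + 0.5 sin^1.5(90°) = 1.5.
F_nw = 0.6 × 80 × 1.5 = 72 ksi.
R_n/Ω = (72 × 5.568) / 2.0 = 200.4 kip.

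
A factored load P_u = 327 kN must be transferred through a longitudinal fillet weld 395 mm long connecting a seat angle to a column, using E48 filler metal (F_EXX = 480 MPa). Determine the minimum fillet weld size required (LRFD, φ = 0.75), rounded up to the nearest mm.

Total weld length L = 395 mm.
Required throat t_e = P_u / (φ × 0.6 F_EXX × L) = 327 / (0.75 × 0.6 × 480 × 395 × 10⁻³) = 3.833 mm.
Required leg w = t_e / 0.707 = 5.421 mm → use 6 mm.

w = 6 mm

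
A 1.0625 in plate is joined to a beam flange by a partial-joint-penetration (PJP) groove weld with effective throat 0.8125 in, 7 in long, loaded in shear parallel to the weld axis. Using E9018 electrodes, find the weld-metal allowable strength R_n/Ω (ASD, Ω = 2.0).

E90XX → F_EXX = 90 ksi.
Effective throat (given) t_e = 0.8125 in.
A_we = 0.8125 × 7 = 5.688 in².
F_nw = 0.6 F_EXX = 54 ksi.
R_n/Ω = (54 × 5.688) / 2.0 = 153.6 kip.

R_n/Ω ≈ 154 kip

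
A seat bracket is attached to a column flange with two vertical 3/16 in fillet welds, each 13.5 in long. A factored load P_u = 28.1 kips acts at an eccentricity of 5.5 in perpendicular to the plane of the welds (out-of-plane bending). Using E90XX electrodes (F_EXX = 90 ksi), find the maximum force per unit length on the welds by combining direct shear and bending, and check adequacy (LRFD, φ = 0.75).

f_max ≈ 2.75 kip/in; adequate

L_w = 2 × 13.5 = 27 in; section modulus (unit throat) S = 2 × L²/6 = 60.75 in².
Direct shear f_v = P/L_w = 28.1/27 = 1.041 kip/in.
Moment M = P × e = 28.1 × 5.5 = 154.55 kip·in; bending f_b = M/S = 2.544 kip/in.
f_max = √(f_v² + f_b²) = √(1.041² + 2.544²) = 2.749 kip/in.
φr_n = 0.75 × 0.6 × 90 × (0.707 × 0.1875) = 5.369 kip/in → adequate.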